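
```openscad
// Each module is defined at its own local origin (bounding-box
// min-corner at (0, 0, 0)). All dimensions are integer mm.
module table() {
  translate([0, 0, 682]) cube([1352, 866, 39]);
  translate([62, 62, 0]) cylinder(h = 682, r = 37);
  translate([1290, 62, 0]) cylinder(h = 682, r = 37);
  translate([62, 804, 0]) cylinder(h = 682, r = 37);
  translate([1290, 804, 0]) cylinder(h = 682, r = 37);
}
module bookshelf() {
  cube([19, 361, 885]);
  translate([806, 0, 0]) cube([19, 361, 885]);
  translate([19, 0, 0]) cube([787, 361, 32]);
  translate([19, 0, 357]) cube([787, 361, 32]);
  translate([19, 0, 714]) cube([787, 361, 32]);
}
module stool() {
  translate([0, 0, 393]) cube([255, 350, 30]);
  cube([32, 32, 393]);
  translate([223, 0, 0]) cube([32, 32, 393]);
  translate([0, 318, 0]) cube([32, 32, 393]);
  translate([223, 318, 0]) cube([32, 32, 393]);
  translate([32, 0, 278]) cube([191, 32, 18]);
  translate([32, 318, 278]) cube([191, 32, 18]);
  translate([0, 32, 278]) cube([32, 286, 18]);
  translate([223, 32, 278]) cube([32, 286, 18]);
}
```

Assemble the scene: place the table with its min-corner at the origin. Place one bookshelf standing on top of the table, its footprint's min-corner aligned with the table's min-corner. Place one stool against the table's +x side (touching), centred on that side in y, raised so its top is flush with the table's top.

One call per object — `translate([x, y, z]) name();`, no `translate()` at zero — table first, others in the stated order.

table();
translate([0, 0, 721]) bookshelf();
translate([1352, 258, 298]) stool();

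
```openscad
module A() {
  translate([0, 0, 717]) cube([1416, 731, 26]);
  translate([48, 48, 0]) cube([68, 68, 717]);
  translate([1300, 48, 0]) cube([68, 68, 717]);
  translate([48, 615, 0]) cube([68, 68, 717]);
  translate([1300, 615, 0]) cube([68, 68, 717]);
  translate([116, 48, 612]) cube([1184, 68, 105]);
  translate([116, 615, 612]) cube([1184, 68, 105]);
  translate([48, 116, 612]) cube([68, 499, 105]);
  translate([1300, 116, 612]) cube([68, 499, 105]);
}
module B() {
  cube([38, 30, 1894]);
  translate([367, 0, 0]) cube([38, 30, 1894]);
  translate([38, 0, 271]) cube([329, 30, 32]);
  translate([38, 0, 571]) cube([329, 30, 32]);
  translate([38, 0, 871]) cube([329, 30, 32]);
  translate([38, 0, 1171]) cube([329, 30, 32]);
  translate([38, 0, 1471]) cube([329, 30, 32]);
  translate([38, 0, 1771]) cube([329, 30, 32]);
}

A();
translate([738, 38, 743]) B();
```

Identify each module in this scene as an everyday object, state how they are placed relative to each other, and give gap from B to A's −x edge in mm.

The ladder's min-x is at 738; the table's min-x is 0; gap = 738 mm.

A is a table. B is a ladder. The ladder is on top of the table. The gap from the ladder to the table's −x edge is 738 mm.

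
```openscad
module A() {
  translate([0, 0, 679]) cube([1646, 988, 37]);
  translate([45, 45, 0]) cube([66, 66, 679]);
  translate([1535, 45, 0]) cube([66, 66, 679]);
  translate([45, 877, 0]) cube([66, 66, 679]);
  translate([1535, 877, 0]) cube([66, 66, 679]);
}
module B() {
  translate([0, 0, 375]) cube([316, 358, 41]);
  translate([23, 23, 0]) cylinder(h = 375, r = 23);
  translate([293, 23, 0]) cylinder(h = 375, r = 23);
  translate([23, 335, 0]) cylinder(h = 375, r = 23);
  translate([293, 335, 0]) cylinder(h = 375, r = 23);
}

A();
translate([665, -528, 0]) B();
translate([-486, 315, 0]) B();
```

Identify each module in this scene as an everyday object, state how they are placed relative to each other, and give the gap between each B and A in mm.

Each stool's nearest face is 170 mm from the table's bounding box.

A is a table. B is a stool. Two stools sit around the table at the −y, −x sides. The gap between each stool and the table is 170 mm.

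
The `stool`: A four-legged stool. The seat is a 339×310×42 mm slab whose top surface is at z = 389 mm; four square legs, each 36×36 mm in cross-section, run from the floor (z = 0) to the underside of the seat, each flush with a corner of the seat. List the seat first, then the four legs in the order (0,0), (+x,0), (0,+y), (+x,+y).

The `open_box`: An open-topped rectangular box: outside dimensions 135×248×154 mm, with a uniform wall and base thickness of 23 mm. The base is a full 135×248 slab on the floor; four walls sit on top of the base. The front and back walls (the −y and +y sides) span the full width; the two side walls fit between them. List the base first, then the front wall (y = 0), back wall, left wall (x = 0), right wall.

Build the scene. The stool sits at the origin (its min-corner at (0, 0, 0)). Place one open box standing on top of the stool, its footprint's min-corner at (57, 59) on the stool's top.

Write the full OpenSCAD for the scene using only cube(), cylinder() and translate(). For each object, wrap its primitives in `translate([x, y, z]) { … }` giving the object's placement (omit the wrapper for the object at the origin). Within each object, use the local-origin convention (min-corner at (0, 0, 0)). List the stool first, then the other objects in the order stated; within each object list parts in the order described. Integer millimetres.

translate([0, 0, 347]) cube([339, 310, 42]);
cube([36, 36, 347]);
translate([303, 0, 0]) cube([36, 36, 347]);
translate([0, 274, 0]) cube([36, 36, 347]);
translate([303, 274, 0]) cube([36, 36, 347]);
translate([57, 59, 389]) {
  cube([135, 248, 23]);
  translate([0, 0, 23]) cube([135, 23, 131]);
  translate([0, 225, 23]) cube([135, 23, 131]);
  translate([0, 23, 23]) cube([23, 202, 131]);
  translate([112, 23, 23]) cube([23, 202, 131]);
}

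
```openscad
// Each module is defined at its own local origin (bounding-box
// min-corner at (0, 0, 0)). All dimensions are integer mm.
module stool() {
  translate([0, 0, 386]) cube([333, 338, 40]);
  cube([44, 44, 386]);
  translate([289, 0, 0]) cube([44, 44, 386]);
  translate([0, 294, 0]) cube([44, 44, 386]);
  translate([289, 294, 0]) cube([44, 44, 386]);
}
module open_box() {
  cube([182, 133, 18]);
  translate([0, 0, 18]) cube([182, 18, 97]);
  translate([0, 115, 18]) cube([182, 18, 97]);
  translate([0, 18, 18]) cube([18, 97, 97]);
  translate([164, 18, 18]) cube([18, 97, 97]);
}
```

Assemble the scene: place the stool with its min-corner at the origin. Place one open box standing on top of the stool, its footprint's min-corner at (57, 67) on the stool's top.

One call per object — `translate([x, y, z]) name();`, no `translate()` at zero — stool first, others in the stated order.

stool();
translate([57, 67, 426]) open_box();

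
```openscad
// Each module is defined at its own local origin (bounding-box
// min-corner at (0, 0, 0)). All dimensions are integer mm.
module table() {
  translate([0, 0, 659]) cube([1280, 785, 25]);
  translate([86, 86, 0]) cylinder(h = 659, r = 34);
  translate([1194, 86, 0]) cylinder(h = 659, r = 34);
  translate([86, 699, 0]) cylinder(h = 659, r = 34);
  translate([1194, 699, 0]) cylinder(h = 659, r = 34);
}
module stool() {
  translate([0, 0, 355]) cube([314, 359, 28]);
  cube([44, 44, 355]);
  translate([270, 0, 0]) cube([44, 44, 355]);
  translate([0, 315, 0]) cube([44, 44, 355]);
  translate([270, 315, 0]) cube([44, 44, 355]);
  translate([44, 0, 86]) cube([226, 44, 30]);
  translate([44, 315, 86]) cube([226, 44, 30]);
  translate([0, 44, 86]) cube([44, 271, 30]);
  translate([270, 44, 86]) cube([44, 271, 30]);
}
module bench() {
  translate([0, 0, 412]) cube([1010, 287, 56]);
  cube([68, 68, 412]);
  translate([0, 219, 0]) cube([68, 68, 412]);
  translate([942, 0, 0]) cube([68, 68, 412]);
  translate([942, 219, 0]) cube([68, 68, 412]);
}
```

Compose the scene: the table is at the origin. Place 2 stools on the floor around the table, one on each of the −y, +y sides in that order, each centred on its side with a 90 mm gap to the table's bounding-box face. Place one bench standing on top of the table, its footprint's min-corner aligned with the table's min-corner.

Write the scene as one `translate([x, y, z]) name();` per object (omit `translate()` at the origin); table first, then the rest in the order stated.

table();
translate([483, -449, 0]) stool();
translate([483, 875, 0]) stool();
translate([0, 0, 684]) bench();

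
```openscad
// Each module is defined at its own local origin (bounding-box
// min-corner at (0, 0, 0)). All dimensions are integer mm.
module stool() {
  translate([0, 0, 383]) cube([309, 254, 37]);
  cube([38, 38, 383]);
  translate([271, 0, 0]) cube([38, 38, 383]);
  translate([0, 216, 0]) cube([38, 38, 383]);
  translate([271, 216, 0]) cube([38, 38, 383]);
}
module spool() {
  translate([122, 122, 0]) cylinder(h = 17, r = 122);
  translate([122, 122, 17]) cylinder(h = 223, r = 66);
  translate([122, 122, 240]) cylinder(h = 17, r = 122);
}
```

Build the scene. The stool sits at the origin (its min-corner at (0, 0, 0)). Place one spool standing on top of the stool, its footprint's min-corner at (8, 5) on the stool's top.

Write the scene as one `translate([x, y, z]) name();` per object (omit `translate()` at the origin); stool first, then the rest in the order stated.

stool();
translate([8, 5, 420]) spool();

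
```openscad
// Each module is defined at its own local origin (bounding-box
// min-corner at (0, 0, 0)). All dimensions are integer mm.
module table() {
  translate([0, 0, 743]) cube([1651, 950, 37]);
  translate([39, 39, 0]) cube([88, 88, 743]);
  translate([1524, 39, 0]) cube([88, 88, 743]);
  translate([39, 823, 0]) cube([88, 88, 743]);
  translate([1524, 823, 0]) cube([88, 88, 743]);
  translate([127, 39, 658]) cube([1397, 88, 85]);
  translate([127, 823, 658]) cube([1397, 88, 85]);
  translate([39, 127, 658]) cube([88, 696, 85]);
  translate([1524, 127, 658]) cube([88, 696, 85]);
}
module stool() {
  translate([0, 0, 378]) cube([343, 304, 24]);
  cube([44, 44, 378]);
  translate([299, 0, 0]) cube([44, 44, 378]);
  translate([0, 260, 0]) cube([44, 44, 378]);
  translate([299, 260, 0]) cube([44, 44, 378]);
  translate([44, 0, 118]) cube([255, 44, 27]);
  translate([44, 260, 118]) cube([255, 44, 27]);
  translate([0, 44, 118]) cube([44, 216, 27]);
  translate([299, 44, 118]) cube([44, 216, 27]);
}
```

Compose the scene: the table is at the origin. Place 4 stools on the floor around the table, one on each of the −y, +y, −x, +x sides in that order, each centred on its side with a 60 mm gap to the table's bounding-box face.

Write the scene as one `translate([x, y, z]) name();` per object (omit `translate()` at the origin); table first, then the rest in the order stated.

table();
translate([654, -364, 0]) stool();
translate([654, 1010, 0]) stool();
translate([-403, 323, 0]) stool();
translate([1711, 323, 0]) stool();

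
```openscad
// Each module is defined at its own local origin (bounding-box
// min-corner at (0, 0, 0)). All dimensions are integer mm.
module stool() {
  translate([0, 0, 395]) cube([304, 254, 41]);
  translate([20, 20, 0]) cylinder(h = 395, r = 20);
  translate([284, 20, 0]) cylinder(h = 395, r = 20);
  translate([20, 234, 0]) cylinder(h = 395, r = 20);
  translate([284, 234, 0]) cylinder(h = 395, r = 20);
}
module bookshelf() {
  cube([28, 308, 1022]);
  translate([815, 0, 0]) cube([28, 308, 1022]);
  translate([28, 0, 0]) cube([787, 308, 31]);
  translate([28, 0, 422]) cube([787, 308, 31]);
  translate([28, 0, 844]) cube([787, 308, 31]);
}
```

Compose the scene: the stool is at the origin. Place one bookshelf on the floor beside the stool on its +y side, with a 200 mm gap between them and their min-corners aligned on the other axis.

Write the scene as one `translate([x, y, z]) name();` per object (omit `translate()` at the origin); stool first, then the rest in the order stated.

stool();
translate([0, 454, 0]) bookshelf();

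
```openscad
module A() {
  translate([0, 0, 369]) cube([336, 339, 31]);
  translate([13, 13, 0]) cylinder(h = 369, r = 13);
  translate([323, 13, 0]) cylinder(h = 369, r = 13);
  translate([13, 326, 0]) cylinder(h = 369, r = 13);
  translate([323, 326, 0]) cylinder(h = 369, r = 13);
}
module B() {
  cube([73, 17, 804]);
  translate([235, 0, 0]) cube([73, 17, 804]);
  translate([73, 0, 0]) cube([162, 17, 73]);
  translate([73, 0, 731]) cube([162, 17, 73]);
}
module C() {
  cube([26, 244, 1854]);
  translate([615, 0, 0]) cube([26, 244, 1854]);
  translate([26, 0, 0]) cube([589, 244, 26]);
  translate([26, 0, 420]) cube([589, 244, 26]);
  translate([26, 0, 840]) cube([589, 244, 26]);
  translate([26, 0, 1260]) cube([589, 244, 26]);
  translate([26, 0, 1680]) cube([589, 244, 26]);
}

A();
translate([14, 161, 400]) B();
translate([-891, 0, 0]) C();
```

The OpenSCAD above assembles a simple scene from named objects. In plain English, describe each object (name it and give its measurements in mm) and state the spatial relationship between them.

A is a four-legged stool. The seat is 336×339 mm, 31 mm thick, top at z = 400 mm. It stands on four round legs, each 26 mm in diameter, from z = 0 to the seat underside, each leg's axis is inset half a diameter from the nearest pair of seat edges (so the leg's bounding box is flush with the corner).

B is a rectangular picture frame lying in the x–z plane (depth along y). The opening is 162 mm wide (x) by 658 mm tall (z), surrounded by a border 73 mm wide on all four sides. The frame is 17 mm deep and is made of two full-height vertical stiles with two horizontal rails fitted between them.

C is an open bookshelf. Two side panels, each 26 mm thick, 244 mm deep and 1854 mm tall, stand 641 mm apart (outside-to-outside). Between them sit 5 shelves, each 26 mm thick and 244 mm deep, spanning the full gap between the sides. The bottom shelf rests on the floor (its underside at z = 0) and the clear gap between one shelf's top and the next shelf's underside is 394 mm.

The picture frame is on top of the stool, centred. The bookshelf is on the floor beside the stool on its −x side.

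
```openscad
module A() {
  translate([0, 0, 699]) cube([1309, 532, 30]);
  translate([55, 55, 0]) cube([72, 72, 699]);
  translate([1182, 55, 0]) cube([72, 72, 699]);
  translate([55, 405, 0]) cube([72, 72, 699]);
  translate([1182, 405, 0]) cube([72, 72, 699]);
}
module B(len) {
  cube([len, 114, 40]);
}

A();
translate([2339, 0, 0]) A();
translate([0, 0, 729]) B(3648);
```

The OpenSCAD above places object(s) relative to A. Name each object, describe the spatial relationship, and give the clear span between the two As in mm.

Second table starts at x = 2339; first ends at x = 1309; clear span = 2339 − 1309 = 1030 mm.

A is a table. B is a beam. A beam spans the tops of two tables. The clear span between the two tables is 1030 mm.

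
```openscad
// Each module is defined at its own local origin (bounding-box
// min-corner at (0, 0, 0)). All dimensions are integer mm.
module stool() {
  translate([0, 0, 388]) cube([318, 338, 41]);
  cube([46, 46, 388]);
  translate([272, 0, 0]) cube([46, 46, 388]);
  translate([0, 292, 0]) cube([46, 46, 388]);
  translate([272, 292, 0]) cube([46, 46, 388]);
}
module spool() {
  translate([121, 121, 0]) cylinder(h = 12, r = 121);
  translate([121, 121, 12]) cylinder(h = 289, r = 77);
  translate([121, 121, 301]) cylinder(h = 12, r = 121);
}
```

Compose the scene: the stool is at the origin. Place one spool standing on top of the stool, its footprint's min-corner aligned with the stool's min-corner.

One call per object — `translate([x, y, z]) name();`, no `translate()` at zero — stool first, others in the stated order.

stool();
translate([0, 0, 429]) spool();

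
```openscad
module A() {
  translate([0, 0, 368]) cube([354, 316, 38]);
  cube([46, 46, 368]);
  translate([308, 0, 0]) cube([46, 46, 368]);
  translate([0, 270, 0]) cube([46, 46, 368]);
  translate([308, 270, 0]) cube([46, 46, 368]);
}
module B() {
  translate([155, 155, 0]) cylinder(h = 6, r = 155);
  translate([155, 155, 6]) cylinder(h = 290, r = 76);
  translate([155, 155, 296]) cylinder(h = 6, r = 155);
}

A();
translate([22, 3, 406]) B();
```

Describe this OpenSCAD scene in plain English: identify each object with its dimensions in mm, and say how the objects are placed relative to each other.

A is a simple wooden stool: a rectangular seat 354 mm (x) by 316 mm (y), 38 mm thick, top face at z = 406 mm, on four square legs, each 46×46 mm in cross-section. The legs rest on z = 0, each flush with a corner of the seat.

B is a spool: two coaxial disc flanges of radius 155 mm and thickness 6 mm, joined by a core cylinder of radius 76 mm and height 290 mm. The lower flange rests on z = 0 and the three cylinders share a vertical axis.

The spool is on top of the stool, centred.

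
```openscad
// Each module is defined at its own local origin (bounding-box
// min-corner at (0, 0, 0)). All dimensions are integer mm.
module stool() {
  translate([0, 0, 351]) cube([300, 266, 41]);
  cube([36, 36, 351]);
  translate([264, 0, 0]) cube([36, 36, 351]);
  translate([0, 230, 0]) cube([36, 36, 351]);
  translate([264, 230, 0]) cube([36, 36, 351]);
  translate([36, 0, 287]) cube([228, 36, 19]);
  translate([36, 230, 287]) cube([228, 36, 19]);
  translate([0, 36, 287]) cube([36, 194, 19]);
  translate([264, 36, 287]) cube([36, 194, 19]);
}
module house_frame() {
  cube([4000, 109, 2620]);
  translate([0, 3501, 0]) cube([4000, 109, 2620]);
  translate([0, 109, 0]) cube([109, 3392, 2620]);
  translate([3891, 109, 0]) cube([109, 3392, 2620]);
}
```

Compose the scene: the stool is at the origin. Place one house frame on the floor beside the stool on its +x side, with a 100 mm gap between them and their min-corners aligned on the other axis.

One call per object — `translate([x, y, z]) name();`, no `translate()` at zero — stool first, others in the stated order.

stool();
translate([400, 0, 0]) house_frame();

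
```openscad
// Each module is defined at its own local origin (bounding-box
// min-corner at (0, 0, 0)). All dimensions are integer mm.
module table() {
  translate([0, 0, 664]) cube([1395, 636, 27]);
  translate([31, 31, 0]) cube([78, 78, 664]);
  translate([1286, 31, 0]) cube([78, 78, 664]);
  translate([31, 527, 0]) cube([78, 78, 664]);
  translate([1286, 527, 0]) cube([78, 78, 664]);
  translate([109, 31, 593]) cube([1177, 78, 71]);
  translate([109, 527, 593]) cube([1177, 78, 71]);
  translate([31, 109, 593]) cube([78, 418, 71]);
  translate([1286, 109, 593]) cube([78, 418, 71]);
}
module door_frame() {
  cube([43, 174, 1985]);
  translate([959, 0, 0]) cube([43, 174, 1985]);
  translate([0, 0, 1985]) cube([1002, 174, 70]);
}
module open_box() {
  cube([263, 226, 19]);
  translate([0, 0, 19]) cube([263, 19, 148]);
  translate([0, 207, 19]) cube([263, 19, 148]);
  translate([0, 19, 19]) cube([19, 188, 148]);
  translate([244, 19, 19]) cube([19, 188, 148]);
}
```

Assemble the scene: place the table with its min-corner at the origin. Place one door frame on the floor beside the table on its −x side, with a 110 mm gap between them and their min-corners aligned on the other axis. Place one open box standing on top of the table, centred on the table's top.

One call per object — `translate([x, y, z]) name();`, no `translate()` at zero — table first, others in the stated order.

table();
translate([-1112, 0, 0]) door_frame();
translate([566, 205, 691]) open_box();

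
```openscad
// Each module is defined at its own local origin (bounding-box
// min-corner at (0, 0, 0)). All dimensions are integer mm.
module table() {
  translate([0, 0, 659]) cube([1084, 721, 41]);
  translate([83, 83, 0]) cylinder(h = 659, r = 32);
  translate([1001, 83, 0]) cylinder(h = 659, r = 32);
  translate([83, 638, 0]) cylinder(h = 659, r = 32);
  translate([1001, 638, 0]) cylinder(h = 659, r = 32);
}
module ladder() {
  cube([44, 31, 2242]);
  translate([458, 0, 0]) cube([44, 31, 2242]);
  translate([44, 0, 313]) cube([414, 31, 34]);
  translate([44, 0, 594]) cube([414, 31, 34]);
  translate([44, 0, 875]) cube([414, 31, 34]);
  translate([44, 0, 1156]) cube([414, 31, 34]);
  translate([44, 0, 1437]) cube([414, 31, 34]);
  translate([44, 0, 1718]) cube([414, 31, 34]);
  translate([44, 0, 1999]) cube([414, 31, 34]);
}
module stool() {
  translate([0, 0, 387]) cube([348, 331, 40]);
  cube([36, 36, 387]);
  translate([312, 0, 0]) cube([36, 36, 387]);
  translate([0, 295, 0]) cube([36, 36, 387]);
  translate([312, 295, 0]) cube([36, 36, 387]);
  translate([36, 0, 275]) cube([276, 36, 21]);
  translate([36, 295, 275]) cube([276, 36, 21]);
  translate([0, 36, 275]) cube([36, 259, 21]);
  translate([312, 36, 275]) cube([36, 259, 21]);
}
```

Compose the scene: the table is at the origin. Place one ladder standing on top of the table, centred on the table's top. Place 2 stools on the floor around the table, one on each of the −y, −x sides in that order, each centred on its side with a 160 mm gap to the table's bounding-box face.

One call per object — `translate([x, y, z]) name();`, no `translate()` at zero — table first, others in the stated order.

table();
translate([291, 345, 700]) ladder();
translate([368, -491, 0]) stool();
translate([-508, 195, 0]) stool();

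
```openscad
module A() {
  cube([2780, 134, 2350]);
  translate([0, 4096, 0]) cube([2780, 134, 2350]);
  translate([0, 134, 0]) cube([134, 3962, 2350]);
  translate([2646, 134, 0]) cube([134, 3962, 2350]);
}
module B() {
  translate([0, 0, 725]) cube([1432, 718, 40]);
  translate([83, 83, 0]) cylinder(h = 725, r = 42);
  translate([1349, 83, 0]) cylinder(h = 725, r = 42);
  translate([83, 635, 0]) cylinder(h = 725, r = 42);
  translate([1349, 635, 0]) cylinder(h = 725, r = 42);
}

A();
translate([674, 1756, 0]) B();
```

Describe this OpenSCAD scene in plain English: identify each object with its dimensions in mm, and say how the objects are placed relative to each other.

A is the wall frame of a small rectangular building: four walls, each 2350 mm tall and 134 mm thick, enclosing a footprint 2780 mm (x) by 4230 mm (y) outside-to-outside, with no floor or roof. The front and back walls (the −y and +y sides) span the full width; the two side walls fit between them.

B is a table: top 1432 mm (x) × 718 mm (y), 40 mm thick, upper face at z = 765 mm, on four round legs of 84 mm diameter, each leg's bounding box inset 41 mm from the nearest pair of top edges, running from z = 0 to the bottom of the top.

The table sits inside the house frame, centred.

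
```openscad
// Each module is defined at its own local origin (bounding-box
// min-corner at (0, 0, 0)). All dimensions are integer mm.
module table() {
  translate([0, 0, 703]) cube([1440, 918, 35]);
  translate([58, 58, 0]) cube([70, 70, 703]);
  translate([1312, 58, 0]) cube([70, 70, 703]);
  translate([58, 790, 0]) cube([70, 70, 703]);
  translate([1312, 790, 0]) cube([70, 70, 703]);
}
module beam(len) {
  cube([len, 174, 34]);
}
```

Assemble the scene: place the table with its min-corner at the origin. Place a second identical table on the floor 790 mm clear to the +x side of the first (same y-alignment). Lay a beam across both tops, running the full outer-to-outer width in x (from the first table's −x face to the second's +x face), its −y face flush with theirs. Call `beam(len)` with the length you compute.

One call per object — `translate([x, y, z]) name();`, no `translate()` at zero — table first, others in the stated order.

table();
translate([2230, 0, 0]) table();
translate([0, 0, 738]) beam(3670);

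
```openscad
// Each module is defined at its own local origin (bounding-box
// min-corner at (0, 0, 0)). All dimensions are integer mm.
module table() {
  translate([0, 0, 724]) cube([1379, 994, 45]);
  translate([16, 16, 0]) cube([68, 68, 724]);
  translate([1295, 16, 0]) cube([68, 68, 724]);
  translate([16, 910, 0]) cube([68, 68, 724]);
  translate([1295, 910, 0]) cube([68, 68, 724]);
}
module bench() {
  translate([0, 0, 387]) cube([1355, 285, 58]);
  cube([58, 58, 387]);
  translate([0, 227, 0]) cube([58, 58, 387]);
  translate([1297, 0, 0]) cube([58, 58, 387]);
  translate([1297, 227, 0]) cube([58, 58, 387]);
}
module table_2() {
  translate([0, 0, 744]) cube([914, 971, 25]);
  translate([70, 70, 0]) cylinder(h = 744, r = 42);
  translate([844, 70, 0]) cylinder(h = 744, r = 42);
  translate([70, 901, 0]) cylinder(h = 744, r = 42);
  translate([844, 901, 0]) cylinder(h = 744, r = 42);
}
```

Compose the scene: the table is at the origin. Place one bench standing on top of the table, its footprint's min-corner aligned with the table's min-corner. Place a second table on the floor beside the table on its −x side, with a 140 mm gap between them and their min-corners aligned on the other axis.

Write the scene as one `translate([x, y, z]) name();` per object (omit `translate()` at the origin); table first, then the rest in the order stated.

table();
translate([0, 0, 769]) bench();
translate([-1054, 0, 0]) table_2();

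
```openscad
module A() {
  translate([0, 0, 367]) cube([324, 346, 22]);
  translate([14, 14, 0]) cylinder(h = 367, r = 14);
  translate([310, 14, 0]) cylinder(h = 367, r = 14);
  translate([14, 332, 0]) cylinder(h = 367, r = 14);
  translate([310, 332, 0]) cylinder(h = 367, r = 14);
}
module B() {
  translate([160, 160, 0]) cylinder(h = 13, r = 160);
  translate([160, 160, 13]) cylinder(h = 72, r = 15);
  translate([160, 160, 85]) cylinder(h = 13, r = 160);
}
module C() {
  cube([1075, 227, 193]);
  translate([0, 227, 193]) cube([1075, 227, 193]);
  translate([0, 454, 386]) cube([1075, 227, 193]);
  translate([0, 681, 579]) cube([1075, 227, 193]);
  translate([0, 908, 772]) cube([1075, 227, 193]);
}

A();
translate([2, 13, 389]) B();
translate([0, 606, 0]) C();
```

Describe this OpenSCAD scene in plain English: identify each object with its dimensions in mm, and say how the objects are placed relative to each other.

A is a four-legged stool. The seat is 324×346 mm, 22 mm thick, top at z = 389 mm. It stands on four round legs, each 28 mm in diameter, from z = 0 to the seat underside, each leg's axis is inset half a diameter from the nearest pair of seat edges (so the leg's bounding box is flush with the corner).

B is a spool: two coaxial disc flanges of radius 160 mm and thickness 13 mm, joined by a core cylinder of radius 15 mm and height 72 mm. The lower flange rests on z = 0 and the three cylinders share a vertical axis.

C is a run of 5 identical solid stair steps. Each tread is 1075×227 mm and each step block is 193 mm high. Step 1 rests on the floor; step k is offset from step 1 by (k−1)×227 mm in y and (k−1)×193 mm in z.

The spool is on top of the stool, centred. The staircase is on the floor beside the stool on its +y side.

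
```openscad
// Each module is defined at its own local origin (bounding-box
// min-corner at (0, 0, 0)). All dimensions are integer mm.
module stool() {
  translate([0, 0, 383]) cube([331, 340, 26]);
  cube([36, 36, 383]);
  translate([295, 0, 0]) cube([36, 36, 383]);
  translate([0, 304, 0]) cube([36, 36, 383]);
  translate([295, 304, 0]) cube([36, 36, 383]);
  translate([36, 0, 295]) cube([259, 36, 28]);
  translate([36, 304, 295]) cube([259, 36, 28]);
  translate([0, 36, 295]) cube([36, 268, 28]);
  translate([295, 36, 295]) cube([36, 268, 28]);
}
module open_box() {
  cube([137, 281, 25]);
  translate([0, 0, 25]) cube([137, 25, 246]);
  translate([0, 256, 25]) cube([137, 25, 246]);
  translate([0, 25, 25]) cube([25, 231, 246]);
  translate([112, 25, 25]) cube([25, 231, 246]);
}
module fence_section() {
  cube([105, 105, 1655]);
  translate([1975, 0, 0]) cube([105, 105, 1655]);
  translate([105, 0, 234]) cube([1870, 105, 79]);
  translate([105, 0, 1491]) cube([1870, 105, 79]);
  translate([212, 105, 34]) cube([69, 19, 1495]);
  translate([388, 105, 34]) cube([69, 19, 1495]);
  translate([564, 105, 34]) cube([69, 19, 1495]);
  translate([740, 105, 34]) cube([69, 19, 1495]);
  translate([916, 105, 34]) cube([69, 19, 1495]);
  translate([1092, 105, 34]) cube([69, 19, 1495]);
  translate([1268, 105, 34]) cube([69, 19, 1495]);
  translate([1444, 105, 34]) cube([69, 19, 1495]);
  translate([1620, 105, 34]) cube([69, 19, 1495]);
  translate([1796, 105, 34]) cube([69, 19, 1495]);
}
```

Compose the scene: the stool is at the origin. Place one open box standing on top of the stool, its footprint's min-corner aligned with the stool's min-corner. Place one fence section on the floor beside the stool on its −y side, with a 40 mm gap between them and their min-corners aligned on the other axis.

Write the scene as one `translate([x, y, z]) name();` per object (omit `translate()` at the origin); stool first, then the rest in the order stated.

stool();
translate([0, 0, 409]) open_box();
translate([0, -164, 0]) fence_section();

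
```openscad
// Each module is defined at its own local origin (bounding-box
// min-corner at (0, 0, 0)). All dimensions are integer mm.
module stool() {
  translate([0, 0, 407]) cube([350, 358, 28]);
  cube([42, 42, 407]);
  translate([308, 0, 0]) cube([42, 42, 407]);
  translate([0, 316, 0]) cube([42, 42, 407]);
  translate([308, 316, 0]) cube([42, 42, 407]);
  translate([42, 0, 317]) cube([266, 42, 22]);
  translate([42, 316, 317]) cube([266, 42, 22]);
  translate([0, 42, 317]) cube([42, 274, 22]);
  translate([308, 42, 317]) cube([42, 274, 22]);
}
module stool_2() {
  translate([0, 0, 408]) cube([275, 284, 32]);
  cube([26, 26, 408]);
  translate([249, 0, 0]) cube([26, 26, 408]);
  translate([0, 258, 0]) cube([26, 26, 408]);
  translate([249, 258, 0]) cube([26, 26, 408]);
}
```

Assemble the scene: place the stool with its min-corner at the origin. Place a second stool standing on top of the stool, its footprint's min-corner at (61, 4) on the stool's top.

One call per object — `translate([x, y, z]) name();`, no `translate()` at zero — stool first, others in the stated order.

stool();
translate([61, 4, 435]) stool_2();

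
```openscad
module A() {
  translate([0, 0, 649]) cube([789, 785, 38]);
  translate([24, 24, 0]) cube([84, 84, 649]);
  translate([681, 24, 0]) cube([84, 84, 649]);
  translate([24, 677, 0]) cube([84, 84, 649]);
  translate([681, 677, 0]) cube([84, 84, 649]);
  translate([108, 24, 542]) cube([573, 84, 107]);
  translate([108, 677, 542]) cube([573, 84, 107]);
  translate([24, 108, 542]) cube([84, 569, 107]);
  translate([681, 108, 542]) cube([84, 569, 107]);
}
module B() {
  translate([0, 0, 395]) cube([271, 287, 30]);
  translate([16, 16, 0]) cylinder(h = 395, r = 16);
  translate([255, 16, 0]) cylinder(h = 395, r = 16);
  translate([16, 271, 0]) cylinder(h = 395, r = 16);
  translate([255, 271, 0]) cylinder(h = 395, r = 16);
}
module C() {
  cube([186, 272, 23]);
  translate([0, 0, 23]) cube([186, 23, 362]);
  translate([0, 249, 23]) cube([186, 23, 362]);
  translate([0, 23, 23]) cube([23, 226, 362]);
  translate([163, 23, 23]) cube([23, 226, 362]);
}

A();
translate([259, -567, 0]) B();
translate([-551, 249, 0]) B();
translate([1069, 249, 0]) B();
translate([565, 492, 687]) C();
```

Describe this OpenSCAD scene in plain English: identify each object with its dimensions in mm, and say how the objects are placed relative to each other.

A is a rectangular dining table. The top is 789×785×38 mm with its upper surface at z = 687 mm. It stands on four 84×84 mm square legs, each inset 24 mm from the nearest pair of top edges, running from the floor to the underside of the top. Four apron rails, 84 mm thick and 107 mm tall, run between adjacent legs with their top edges flush with the underside of the top and their outer faces flush with the legs' outer faces.

B is a four-legged stool. The seat is 271×287 mm, 30 mm thick, top at z = 425 mm. It stands on four round legs, each 32 mm in diameter, from z = 0 to the seat underside, each leg's axis is inset half a diameter from the nearest pair of seat edges (so the leg's bounding box is flush with the corner).

C is an open storage box with external size 186×272×385 mm and wall thickness 23 mm (the base is also 23 mm thick). The base covers the whole footprint; the four walls stand on the base, with the y-facing walls full-width and the x-facing walls fitting between their inner faces.

Three stools sit around the table at the −y, −x, +x sides. The open box is on top of the table.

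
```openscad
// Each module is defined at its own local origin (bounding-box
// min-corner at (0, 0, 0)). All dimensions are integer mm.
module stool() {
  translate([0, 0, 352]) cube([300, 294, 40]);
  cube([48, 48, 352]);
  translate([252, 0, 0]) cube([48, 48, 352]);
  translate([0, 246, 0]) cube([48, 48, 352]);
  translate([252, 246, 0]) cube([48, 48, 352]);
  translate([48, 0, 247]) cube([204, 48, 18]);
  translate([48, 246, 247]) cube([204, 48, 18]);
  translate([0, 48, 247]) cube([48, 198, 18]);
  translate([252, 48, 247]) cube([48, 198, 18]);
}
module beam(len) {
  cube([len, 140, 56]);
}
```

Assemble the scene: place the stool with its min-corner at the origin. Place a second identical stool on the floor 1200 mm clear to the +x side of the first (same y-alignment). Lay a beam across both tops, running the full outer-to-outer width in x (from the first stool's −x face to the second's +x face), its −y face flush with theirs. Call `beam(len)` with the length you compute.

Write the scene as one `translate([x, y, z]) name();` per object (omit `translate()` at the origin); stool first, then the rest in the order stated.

stool();
translate([1500, 0, 0]) stool();
translate([0, 0, 392]) beam(1800);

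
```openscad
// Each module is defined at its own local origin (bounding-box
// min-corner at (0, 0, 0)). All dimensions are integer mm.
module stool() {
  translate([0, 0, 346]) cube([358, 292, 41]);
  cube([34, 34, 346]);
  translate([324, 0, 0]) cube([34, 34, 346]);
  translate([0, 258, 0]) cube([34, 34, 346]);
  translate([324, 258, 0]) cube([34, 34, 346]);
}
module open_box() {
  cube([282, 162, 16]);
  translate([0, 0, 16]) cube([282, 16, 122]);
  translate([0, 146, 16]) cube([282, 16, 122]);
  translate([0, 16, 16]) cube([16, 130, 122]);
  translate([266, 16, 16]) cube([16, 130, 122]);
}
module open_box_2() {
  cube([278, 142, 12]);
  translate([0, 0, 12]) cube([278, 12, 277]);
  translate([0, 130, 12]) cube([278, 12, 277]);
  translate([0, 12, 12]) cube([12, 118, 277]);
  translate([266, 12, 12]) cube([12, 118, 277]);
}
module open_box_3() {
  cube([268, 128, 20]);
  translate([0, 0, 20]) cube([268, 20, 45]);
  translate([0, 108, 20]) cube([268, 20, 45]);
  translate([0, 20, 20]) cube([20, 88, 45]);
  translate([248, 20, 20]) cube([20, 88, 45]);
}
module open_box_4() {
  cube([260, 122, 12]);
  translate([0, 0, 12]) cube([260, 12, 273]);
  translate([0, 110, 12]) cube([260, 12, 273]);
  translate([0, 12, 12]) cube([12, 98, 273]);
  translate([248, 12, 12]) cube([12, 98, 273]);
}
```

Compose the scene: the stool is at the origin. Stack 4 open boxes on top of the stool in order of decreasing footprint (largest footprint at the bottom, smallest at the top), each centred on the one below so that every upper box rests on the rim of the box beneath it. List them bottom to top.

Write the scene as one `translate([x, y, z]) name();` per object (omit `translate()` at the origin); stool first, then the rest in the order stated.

stool();
translate([38, 65, 387]) open_box();
translate([40, 75, 525]) open_box_2();
translate([45, 82, 814]) open_box_3();
translate([49, 85, 879]) open_box_4();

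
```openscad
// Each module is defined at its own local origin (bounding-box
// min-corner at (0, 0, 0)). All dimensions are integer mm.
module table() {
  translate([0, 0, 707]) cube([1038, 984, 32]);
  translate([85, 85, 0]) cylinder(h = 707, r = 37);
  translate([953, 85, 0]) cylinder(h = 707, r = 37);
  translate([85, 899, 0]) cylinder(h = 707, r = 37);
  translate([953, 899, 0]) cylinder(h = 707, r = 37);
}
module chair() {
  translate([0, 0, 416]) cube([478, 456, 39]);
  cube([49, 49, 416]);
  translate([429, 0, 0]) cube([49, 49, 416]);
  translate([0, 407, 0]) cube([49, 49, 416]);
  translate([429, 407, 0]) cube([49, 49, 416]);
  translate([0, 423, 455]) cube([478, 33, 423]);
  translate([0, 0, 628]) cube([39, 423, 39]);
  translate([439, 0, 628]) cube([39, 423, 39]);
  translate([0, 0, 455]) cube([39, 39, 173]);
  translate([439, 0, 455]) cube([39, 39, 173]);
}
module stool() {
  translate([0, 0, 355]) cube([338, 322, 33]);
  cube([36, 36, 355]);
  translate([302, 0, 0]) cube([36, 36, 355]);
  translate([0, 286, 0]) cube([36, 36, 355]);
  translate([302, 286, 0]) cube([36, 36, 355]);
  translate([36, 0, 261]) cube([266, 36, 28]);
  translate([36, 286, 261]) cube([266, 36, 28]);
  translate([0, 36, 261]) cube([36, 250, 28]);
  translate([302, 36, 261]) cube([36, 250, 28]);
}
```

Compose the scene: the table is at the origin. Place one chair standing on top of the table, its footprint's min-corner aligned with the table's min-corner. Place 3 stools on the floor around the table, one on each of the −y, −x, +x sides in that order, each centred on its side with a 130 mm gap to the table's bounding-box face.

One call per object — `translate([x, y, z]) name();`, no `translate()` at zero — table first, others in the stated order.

table();
translate([0, 0, 739]) chair();
translate([350, -452, 0]) stool();
translate([-468, 331, 0]) stool();
translate([1168, 331, 0]) stool();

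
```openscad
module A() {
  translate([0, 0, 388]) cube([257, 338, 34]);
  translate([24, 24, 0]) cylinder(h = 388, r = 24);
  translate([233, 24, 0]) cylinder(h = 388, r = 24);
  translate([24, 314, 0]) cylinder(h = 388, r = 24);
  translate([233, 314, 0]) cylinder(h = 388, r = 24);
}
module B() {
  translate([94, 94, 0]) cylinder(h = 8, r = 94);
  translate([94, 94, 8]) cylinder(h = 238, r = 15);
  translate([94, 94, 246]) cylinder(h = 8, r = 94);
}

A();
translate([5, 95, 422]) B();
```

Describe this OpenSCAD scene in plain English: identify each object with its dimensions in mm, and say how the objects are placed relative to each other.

A is a simple wooden stool: a rectangular seat 257 mm (x) by 338 mm (y), 34 mm thick, top face at z = 422 mm, on four round legs, each 48 mm in diameter. The legs rest on z = 0, each leg's axis is inset half a diameter from the nearest pair of seat edges (so the leg's bounding box is flush with the corner).

B is a spool: two coaxial disc flanges of radius 94 mm and thickness 8 mm, joined by a core cylinder of radius 15 mm and height 238 mm. The lower flange rests on z = 0 and the three cylinders share a vertical axis.

The spool is on top of the stool.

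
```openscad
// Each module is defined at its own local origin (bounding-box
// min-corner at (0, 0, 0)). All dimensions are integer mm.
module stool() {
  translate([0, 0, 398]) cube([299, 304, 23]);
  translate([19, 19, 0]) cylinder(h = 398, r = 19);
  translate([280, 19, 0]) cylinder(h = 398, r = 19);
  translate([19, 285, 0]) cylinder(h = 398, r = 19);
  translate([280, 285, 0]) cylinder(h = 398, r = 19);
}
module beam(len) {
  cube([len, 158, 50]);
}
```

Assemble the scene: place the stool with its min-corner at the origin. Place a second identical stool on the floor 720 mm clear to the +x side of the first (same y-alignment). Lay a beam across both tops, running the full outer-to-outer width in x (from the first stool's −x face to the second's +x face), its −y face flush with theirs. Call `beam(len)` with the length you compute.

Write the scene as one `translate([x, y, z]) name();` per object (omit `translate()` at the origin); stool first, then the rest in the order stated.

stool();
translate([1019, 0, 0]) stool();
translate([0, 0, 421]) beam(1318);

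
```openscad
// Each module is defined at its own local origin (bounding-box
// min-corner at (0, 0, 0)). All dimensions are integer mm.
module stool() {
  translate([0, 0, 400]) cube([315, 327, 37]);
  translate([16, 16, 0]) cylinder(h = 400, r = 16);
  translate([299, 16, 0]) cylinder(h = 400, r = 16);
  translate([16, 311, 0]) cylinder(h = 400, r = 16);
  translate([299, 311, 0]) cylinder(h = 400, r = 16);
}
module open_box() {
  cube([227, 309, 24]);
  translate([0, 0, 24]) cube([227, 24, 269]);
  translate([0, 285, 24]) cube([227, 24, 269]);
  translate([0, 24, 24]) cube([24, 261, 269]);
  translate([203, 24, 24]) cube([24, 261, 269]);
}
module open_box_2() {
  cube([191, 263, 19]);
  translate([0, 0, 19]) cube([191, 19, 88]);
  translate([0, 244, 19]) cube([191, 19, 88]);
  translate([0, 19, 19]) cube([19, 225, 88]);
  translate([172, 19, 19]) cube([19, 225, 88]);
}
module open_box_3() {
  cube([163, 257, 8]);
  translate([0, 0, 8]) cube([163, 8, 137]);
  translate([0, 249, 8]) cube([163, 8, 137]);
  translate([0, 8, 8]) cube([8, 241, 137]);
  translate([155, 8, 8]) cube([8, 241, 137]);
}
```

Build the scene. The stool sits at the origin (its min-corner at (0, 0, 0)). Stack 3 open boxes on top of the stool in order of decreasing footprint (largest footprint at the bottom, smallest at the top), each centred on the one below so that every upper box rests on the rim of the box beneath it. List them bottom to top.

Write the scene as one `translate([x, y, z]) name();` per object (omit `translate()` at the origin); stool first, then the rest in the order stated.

stool();
translate([44, 9, 437]) open_box();
translate([62, 32, 730]) open_box_2();
translate([76, 35, 837]) open_box_3();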